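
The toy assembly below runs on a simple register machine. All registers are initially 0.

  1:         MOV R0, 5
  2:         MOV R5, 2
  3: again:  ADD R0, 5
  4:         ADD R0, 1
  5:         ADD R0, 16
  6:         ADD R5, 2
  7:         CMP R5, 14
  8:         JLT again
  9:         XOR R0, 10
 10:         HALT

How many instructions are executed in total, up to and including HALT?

after MOV R0, 5: R0=5
after MOV R5, 2: R5=2
after ADD R0, 5: R0=5+5=10
after ADD R0, 1: R0=10+1=11
after ADD R0, 16: R0=11+16=27
after ADD R5, 2: R5=2+2=4
CMP R5, 14  (cmp 4,14)
JLT again: taken
after ADD R0, 5: R0=27+5=32
after ADD R0, 1: R0=32+1=33
after ADD R0, 16: R0=33+16=49
after ADD R5, 2: R5=4+2=6
CMP R5, 14  (cmp 6,14)
JLT again: taken
after ADD R0, 5: R0=49+5=54
after ADD R0, 1: R0=54+1=55
after ADD R0, 16: R0=55+16=71
after ADD R5, 2: R5=6+2=8
CMP R5, 14  (cmp 8,14)
JLT again: taken
after ADD R0, 5: R0=71+5=76
after ADD R0, 1: R0=76+1=77
after ADD R0, 16: R0=77+16=93
after ADD R5, 2: R5=8+2=10
CMP R5, 14  (cmp 10,14)
JLT again: taken
after ADD R0, 5: R0=93+5=98
after ADD R0, 1: R0=98+1=99
after ADD R0, 16: R0=99+16=115
after ADD R5, 2: R5=10+2=12
CMP R5, 14  (cmp 12,14)
JLT again: taken
after ADD R0, 5: R0=115+5=120
after ADD R0, 1: R0=120+1=121
after ADD R0, 16: R0=121+16=137
after ADD R5, 2: R5=12+2=14
CMP R5, 14  (cmp 14,14)
JLT again: not taken
after XOR R0, 10: R0=137^10=131
halt.
Total executed instructions: 40.

40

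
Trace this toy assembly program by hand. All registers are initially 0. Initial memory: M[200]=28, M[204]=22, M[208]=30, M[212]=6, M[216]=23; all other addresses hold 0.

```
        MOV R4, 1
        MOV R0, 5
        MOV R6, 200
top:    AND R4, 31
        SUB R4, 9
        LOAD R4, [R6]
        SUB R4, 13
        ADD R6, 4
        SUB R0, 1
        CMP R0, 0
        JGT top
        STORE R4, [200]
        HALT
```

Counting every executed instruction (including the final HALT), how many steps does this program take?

45

after MOV R4, 1: R4=1
after MOV R0, 5: R0=5
after MOV R6, 200: R6=200
after AND R4, 31: R4=1&31=1
after SUB R4, 9: R4=1-9=-8
after LOAD R4, [R6]: R4=M[200]=28
after SUB R4, 13: R4=28-13=15
after ADD R6, 4: R6=200+4=204
after SUB R0, 1: R0=5-1=4
CMP R0, 0  (cmp 4,0)
JGT top: taken
after AND R4, 31: R4=15&31=15
after SUB R4, 9: R4=15-9=6
after LOAD R4, [R6]: R4=M[204]=22
after SUB R4, 13: R4=22-13=9
after ADD R6, 4: R6=204+4=208
after SUB R0, 1: R0=4-1=3
CMP R0, 0  (cmp 3,0)
JGT top: taken
after AND R4, 31: R4=9&31=9
after SUB R4, 9: R4=9-9=0
after LOAD R4, [R6]: R4=M[208]=30
after SUB R4, 13: R4=30-13=17
after ADD R6, 4: R6=208+4=212
after SUB R0, 1: R0=3-1=2
CMP R0, 0  (cmp 2,0)
JGT top: taken
after AND R4, 31: R4=17&31=17
after SUB R4, 9: R4=17-9=8
after LOAD R4, [R6]: R4=M[212]=6
after SUB R4, 13: R4=6-13=-7
after ADD R6, 4: R6=212+4=216
after SUB R0, 1: R0=2-1=1
CMP R0, 0  (cmp 1,0)
JGT top: taken
after AND R4, 31: R4=(-7)&31=25
after SUB R4, 9: R4=25-9=16
after LOAD R4, [R6]: R4=M[216]=23
after SUB R4, 13: R4=23-13=10
after ADD R6, 4: R6=216+4=220
after SUB R0, 1: R0=1-1=0
CMP R0, 0  (cmp 0,0)
JGT top: not taken
STORE R4, [200] → M[200]=10
halt.
Total executed instructions: 45.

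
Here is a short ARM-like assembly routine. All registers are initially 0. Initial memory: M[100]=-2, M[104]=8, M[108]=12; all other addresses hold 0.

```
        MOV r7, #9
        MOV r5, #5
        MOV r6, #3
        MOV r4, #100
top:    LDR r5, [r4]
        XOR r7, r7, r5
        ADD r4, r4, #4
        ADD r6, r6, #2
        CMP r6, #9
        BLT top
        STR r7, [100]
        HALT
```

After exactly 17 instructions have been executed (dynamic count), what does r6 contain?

7

MOV r7, #9 → r7=9
MOV r5, #5 → r5=5
MOV r6, #3 → r6=3
MOV r4, #100 → r4=100
LDR r5, [r4] → r5=M[100]=-2
XOR r7, r7, r5 → r7=9^(-2)=-9
ADD r4, r4, #4 → r4=100+4=104
ADD r6, r6, #2 → r6=3+2=5
CMP r6, #9  (cmp 5,9)
BLT top: taken
LDR r5, [r4] → r5=M[104]=8
XOR r7, r7, r5 → r7=(-9)^8=-1
ADD r4, r4, #4 → r4=104+4=108
ADD r6, r6, #2 → r6=5+2=7
CMP r6, #9  (cmp 7,9)
BLT top: taken
LDR r5, [r4] → r5=M[108]=12
After step 17: r6 = 7.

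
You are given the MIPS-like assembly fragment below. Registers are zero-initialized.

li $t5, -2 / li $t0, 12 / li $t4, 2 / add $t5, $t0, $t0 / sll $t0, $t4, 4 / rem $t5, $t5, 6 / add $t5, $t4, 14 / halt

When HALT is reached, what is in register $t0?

32

$t5=-2
$t0=12
$t4=2
$t5=12+12=24
$t0=2<<4=32
$t5=24%6=0
$t5=2+14=16
halt.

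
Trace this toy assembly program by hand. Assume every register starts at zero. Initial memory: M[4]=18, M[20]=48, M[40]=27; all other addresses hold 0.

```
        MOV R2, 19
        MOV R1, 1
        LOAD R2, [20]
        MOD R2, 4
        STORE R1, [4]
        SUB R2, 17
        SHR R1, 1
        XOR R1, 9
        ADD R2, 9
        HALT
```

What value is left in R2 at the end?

MOV R2, 19 → R2=19
MOV R1, 1 → R1=1
LOAD R2, [20] → R2=M[20]=48
MOD R2, 4 → R2=48%4=0
STORE R1, [4] → M[4]=1
SUB R2, 17 → R2=0-17=-17
SHR R1, 1 → R1=1>>1=0
XOR R1, 9 → R1=0^9=9
ADD R2, 9 → R2=(-17)+9=-8
halt.

-8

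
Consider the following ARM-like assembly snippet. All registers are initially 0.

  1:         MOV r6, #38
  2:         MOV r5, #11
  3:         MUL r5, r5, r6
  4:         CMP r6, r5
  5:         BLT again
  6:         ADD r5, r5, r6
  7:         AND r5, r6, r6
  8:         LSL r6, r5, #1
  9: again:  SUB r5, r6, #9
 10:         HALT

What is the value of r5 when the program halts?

29

MOV r6, #38 → r6=38
MOV r5, #11 → r5=11
MUL r5, r5, r6 → r5=11*38=418
CMP r6, r5  (cmp 38,418)
BLT again: taken
SUB r5, r6, #9 → r5=38-9=29
halt.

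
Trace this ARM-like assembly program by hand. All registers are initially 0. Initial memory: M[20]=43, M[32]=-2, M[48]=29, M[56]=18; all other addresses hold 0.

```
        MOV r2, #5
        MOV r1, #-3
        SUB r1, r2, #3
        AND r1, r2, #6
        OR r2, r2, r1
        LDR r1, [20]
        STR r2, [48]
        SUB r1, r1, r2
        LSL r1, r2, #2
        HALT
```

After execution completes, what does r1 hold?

after MOV r2, #5: r2=5
after MOV r1, #-3: r1=-3
after SUB r1, r2, #3: r1=5-3=2
after AND r1, r2, #6: r1=5&6=4
after OR r2, r2, r1: r2=5|4=5
after LDR r1, [20]: r1=M[20]=43
STR r2, [48] → M[48]=5
after SUB r1, r1, r2: r1=43-5=38
after LSL r1, r2, #2: r1=5<<2=20
halt.

20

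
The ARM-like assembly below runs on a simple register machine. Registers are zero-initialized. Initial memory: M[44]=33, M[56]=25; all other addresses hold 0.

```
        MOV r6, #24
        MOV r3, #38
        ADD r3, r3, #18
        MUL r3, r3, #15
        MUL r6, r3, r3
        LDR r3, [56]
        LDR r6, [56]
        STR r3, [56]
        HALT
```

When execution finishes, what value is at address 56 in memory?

r6=24
r3=38
r3=38+18=56
r3=56*15=840
r6=840*840=705600
r3=M[56]=25
r6=M[56]=25
STR r3, [56] → M[56]=25
halt.

25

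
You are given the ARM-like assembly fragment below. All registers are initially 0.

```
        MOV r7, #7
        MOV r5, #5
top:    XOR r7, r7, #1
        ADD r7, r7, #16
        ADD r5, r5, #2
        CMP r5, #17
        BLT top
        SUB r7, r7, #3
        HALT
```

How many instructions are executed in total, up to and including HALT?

r7=7
r5=5
r7=7^1=6
r7=6+16=22
r5=5+2=7
CMP r5, #17  (cmp 7,17)
BLT top: taken
r7=22^1=23
r7=23+16=39
r5=7+2=9
CMP r5, #17  (cmp 9,17)
BLT top: taken
r7=39^1=38
r7=38+16=54
r5=9+2=11
CMP r5, #17  (cmp 11,17)
BLT top: taken
r7=54^1=55
r7=55+16=71
r5=11+2=13
CMP r5, #17  (cmp 13,17)
BLT top: taken
r7=71^1=70
r7=70+16=86
r5=13+2=15
CMP r5, #17  (cmp 15,17)
BLT top: taken
r7=86^1=87
r7=87+16=103
r5=15+2=17
CMP r5, #17  (cmp 17,17)
BLT top: not taken
r7=103-3=100
halt.
Total executed instructions: 34.

34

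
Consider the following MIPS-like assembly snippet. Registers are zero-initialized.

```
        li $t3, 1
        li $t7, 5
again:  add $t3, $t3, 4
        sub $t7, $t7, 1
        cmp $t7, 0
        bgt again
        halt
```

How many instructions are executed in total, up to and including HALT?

li $t3, 1 → $t3=1
li $t7, 5 → $t7=5
add $t3, $t3, 4 → $t3=1+4=5
sub $t7, $t7, 1 → $t7=5-1=4
cmp $t7, 0  (cmp 4,0)
bgt again: taken
add $t3, $t3, 4 → $t3=5+4=9
sub $t7, $t7, 1 → $t7=4-1=3
cmp $t7, 0  (cmp 3,0)
bgt again: taken
add $t3, $t3, 4 → $t3=9+4=13
sub $t7, $t7, 1 → $t7=3-1=2
cmp $t7, 0  (cmp 2,0)
bgt again: taken
add $t3, $t3, 4 → $t3=13+4=17
sub $t7, $t7, 1 → $t7=2-1=1
cmp $t7, 0  (cmp 1,0)
bgt again: taken
add $t3, $t3, 4 → $t3=17+4=21
sub $t7, $t7, 1 → $t7=1-1=0
cmp $t7, 0  (cmp 0,0)
bgt again: not taken
halt.
Total executed instructions: 23.

23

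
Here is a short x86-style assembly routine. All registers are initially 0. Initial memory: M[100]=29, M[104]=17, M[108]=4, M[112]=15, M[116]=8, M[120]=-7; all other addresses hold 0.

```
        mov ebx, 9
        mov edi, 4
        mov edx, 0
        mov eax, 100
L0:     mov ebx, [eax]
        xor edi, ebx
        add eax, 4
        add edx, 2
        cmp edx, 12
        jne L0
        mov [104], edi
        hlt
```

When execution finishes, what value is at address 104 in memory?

-14

mov ebx, 9 → ebx=9
mov edi, 4 → edi=4
mov edx, 0 → edx=0
mov eax, 100 → eax=100
mov ebx, [eax] → ebx=M[100]=29
xor edi, ebx → edi=4^29=25
add eax, 4 → eax=100+4=104
add edx, 2 → edx=0+2=2
cmp edx, 12  (cmp 2,12)
jne L0: taken
mov ebx, [eax] → ebx=M[104]=17
xor edi, ebx → edi=25^17=8
add eax, 4 → eax=104+4=108
add edx, 2 → edx=2+2=4
cmp edx, 12  (cmp 4,12)
jne L0: taken
mov ebx, [eax] → ebx=M[108]=4
xor edi, ebx → edi=8^4=12
add eax, 4 → eax=108+4=112
add edx, 2 → edx=4+2=6
cmp edx, 12  (cmp 6,12)
jne L0: taken
mov ebx, [eax] → ebx=M[112]=15
xor edi, ebx → edi=12^15=3
add eax, 4 → eax=112+4=116
add edx, 2 → edx=6+2=8
cmp edx, 12  (cmp 8,12)
jne L0: taken
mov ebx, [eax] → ebx=M[116]=8
xor edi, ebx → edi=3^8=11
add eax, 4 → eax=116+4=120
add edx, 2 → edx=8+2=10
cmp edx, 12  (cmp 10,12)
jne L0: taken
mov ebx, [eax] → ebx=M[120]=-7
xor edi, ebx → edi=11^(-7)=-14
add eax, 4 → eax=120+4=124
add edx, 2 → edx=10+2=12
cmp edx, 12  (cmp 12,12)
jne L0: not taken
mov [104], edi → M[104]=-14
halt.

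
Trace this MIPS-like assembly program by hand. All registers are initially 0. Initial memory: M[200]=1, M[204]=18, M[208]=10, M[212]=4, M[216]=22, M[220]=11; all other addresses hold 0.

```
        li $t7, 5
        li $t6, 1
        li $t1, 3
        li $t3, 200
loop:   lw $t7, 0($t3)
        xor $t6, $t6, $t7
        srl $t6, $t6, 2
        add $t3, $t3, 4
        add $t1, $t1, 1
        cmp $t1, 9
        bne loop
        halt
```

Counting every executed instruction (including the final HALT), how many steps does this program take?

$t7=5
$t6=1
$t1=3
$t3=200
$t7=M[200]=1
$t6=1^1=0
$t6=0>>2=0
$t3=200+4=204
$t1=3+1=4
cmp $t1, 9  (cmp 4,9)
bne loop: taken
$t7=M[204]=18
$t6=0^18=18
$t6=18>>2=4
$t3=204+4=208
$t1=4+1=5
cmp $t1, 9  (cmp 5,9)
bne loop: taken
$t7=M[208]=10
$t6=4^10=14
$t6=14>>2=3
$t3=208+4=212
$t1=5+1=6
cmp $t1, 9  (cmp 6,9)
bne loop: taken
$t7=M[212]=4
$t6=3^4=7
$t6=7>>2=1
$t3=212+4=216
$t1=6+1=7
cmp $t1, 9  (cmp 7,9)
bne loop: taken
$t7=M[216]=22
$t6=1^22=23
$t6=23>>2=5
$t3=216+4=220
$t1=7+1=8
cmp $t1, 9  (cmp 8,9)
bne loop: taken
$t7=M[220]=11
$t6=5^11=14
$t6=14>>2=3
$t3=220+4=224
$t1=8+1=9
cmp $t1, 9  (cmp 9,9)
bne loop: not taken
halt.
Total executed instructions: 47.

47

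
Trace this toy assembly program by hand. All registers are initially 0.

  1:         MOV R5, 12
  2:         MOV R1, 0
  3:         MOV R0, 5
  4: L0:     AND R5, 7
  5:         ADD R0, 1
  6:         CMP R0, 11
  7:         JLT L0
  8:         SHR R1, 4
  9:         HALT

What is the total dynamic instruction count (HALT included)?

29

after MOV R5, 12: R5=12
after MOV R1, 0: R1=0
after MOV R0, 5: R0=5
after AND R5, 7: R5=12&7=4
after ADD R0, 1: R0=5+1=6
CMP R0, 11  (cmp 6,11)
JLT L0: taken
after AND R5, 7: R5=4&7=4
after ADD R0, 1: R0=6+1=7
CMP R0, 11  (cmp 7,11)
JLT L0: taken
after AND R5, 7: R5=4&7=4
after ADD R0, 1: R0=7+1=8
CMP R0, 11  (cmp 8,11)
JLT L0: taken
after AND R5, 7: R5=4&7=4
after ADD R0, 1: R0=8+1=9
CMP R0, 11  (cmp 9,11)
JLT L0: taken
after AND R5, 7: R5=4&7=4
after ADD R0, 1: R0=9+1=10
CMP R0, 11  (cmp 10,11)
JLT L0: taken
after AND R5, 7: R5=4&7=4
after ADD R0, 1: R0=10+1=11
CMP R0, 11  (cmp 11,11)
JLT L0: not taken
after SHR R1, 4: R1=0>>4=0
halt.
Total executed instructions: 29.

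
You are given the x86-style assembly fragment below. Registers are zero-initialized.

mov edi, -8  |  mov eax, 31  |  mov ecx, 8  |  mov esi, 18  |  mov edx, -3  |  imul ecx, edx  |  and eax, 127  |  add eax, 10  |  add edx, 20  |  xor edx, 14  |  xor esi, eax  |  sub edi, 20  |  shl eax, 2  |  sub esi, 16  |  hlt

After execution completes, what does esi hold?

mov edi, -8 → edi=-8
mov eax, 31 → eax=31
mov ecx, 8 → ecx=8
mov esi, 18 → esi=18
mov edx, -3 → edx=-3
imul ecx, edx → ecx=8*(-3)=-24
and eax, 127 → eax=31&127=31
add eax, 10 → eax=31+10=41
add edx, 20 → edx=(-3)+20=17
xor edx, 14 → edx=17^14=31
xor esi, eax → esi=18^41=59
sub edi, 20 → edi=(-8)-20=-28
shl eax, 2 → eax=41<<2=164
sub esi, 16 → esi=59-16=43
halt.

43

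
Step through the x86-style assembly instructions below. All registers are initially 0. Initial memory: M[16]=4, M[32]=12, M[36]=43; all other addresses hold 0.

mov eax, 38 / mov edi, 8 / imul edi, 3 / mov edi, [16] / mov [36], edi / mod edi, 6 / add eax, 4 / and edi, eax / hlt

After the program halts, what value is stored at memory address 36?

eax=38
edi=8
edi=8*3=24
edi=M[16]=4
mov [36], edi → M[36]=4
edi=4%6=4
eax=38+4=42
edi=4&42=0
halt.

4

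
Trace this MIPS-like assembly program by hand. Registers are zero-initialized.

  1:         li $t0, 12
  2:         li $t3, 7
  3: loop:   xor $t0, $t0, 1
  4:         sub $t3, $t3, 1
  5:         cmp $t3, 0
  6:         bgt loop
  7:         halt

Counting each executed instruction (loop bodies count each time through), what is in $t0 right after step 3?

after li $t0, 12: $t0=12
after li $t3, 7: $t3=7
after xor $t0, $t0, 1: $t0=12^1=13
After step 3: $t0 = 13.

13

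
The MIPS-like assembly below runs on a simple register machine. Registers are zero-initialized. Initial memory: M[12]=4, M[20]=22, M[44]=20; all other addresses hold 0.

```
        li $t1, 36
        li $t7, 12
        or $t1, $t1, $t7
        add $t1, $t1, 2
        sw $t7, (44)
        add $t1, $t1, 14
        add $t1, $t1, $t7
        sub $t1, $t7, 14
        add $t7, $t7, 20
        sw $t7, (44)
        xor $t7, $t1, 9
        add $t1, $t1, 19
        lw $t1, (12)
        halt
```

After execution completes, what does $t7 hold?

after li $t1, 36: $t1=36
after li $t7, 12: $t7=12
after or $t1, $t1, $t7: $t1=36|12=44
after add $t1, $t1, 2: $t1=44+2=46
sw $t7, (44) → M[44]=12
after add $t1, $t1, 14: $t1=46+14=60
after add $t1, $t1, $t7: $t1=60+12=72
after sub $t1, $t7, 14: $t1=12-14=-2
after add $t7, $t7, 20: $t7=12+20=32
sw $t7, (44) → M[44]=32
after xor $t7, $t1, 9: $t7=(-2)^9=-9
after add $t1, $t1, 19: $t1=(-2)+19=17
after lw $t1, (12): $t1=M[12]=4
halt.

-9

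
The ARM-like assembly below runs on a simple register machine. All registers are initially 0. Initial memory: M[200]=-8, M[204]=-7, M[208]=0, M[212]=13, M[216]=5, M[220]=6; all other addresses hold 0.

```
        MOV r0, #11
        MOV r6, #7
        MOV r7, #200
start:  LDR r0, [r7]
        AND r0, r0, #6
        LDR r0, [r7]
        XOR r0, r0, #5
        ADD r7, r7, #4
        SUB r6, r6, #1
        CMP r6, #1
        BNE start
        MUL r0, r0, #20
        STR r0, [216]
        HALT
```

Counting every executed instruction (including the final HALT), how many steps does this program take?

after MOV r0, #11: r0=11
after MOV r6, #7: r6=7
after MOV r7, #200: r7=200
after LDR r0, [r7]: r0=M[200]=-8
after AND r0, r0, #6: r0=(-8)&6=0
after LDR r0, [r7]: r0=M[200]=-8
after XOR r0, r0, #5: r0=(-8)^5=-3
after ADD r7, r7, #4: r7=200+4=204
after SUB r6, r6, #1: r6=7-1=6
CMP r6, #1  (cmp 6,1)
BNE start: taken
after LDR r0, [r7]: r0=M[204]=-7
after AND r0, r0, #6: r0=(-7)&6=0
after LDR r0, [r7]: r0=M[204]=-7
after XOR r0, r0, #5: r0=(-7)^5=-4
after ADD r7, r7, #4: r7=204+4=208
after SUB r6, r6, #1: r6=6-1=5
CMP r6, #1  (cmp 5,1)
BNE start: taken
after LDR r0, [r7]: r0=M[208]=0
after AND r0, r0, #6: r0=0&6=0
after LDR r0, [r7]: r0=M[208]=0
after XOR r0, r0, #5: r0=0^5=5
after ADD r7, r7, #4: r7=208+4=212
after SUB r6, r6, #1: r6=5-1=4
CMP r6, #1  (cmp 4,1)
BNE start: taken
after LDR r0, [r7]: r0=M[212]=13
after AND r0, r0, #6: r0=13&6=4
after LDR r0, [r7]: r0=M[212]=13
after XOR r0, r0, #5: r0=13^5=8
after ADD r7, r7, #4: r7=212+4=216
after SUB r6, r6, #1: r6=4-1=3
CMP r6, #1  (cmp 3,1)
BNE start: taken
after LDR r0, [r7]: r0=M[216]=5
after AND r0, r0, #6: r0=5&6=4
after LDR r0, [r7]: r0=M[216]=5
after XOR r0, r0, #5: r0=5^5=0
after ADD r7, r7, #4: r7=216+4=220
after SUB r6, r6, #1: r6=3-1=2
CMP r6, #1  (cmp 2,1)
BNE start: taken
after LDR r0, [r7]: r0=M[220]=6
after AND r0, r0, #6: r0=6&6=6
after LDR r0, [r7]: r0=M[220]=6
after XOR r0, r0, #5: r0=6^5=3
after ADD r7, r7, #4: r7=220+4=224
after SUB r6, r6, #1: r6=2-1=1
CMP r6, #1  (cmp 1,1)
BNE start: not taken
after MUL r0, r0, #20: r0=3*20=60
STR r0, [216] → M[216]=60
halt.
Total executed instructions: 54.

54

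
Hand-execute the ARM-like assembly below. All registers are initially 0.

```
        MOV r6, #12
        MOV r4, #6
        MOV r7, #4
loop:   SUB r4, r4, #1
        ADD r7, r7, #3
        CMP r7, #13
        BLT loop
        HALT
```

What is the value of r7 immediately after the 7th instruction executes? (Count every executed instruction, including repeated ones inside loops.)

7

after MOV r6, #12: r6=12
after MOV r4, #6: r4=6
after MOV r7, #4: r7=4
after SUB r4, r4, #1: r4=6-1=5
after ADD r7, r7, #3: r7=4+3=7
CMP r7, #13  (cmp 7,13)
BLT loop: taken
After step 7: r7 = 7.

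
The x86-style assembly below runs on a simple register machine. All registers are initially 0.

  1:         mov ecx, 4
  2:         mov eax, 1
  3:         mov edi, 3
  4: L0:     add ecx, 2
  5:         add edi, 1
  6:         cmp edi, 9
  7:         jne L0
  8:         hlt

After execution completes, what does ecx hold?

16

mov ecx, 4 → ecx=4
mov eax, 1 → eax=1
mov edi, 3 → edi=3
add ecx, 2 → ecx=4+2=6
add edi, 1 → edi=3+1=4
cmp edi, 9  (cmp 4,9)
jne L0: taken
add ecx, 2 → ecx=6+2=8
add edi, 1 → edi=4+1=5
cmp edi, 9  (cmp 5,9)
jne L0: taken
add ecx, 2 → ecx=8+2=10
add edi, 1 → edi=5+1=6
cmp edi, 9  (cmp 6,9)
jne L0: taken
add ecx, 2 → ecx=10+2=12
add edi, 1 → edi=6+1=7
cmp edi, 9  (cmp 7,9)
jne L0: taken
add ecx, 2 → ecx=12+2=14
add edi, 1 → edi=7+1=8
cmp edi, 9  (cmp 8,9)
jne L0: taken
add ecx, 2 → ecx=14+2=16
add edi, 1 → edi=8+1=9
cmp edi, 9  (cmp 9,9)
jne L0: not taken
halt.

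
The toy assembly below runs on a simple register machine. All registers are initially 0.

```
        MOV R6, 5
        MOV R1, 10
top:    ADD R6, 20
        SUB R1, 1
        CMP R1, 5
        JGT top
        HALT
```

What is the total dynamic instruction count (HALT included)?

23

R6=5
R1=10
R6=5+20=25
R1=10-1=9
CMP R1, 5  (cmp 9,5)
JGT top: taken
R6=25+20=45
R1=9-1=8
CMP R1, 5  (cmp 8,5)
JGT top: taken
R6=45+20=65
R1=8-1=7
CMP R1, 5  (cmp 7,5)
JGT top: taken
R6=65+20=85
R1=7-1=6
CMP R1, 5  (cmp 6,5)
JGT top: taken
R6=85+20=105
R1=6-1=5
CMP R1, 5  (cmp 5,5)
JGT top: not taken
halt.
Total executed instructions: 23.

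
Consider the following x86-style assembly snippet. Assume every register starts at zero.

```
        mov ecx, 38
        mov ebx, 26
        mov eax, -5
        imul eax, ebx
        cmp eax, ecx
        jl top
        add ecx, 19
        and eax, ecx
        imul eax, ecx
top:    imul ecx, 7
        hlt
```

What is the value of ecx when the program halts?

266

mov ecx, 38 → ecx=38
mov ebx, 26 → ebx=26
mov eax, -5 → eax=-5
imul eax, ebx → eax=(-5)*26=-130
cmp eax, ecx  (cmp -130,38)
jl top: taken
imul ecx, 7 → ecx=38*7=266
halt.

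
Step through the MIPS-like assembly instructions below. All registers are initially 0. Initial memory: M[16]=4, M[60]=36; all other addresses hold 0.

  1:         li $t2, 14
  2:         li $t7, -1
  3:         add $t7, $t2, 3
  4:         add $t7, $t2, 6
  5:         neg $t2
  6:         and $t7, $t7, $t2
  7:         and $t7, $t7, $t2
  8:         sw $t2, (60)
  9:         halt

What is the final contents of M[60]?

$t2=14
$t7=-1
$t7=14+3=17
$t7=14+6=20
$t2=-(14)=-14
$t7=20&(-14)=16
$t7=16&(-14)=16
sw $t2, (60) → M[60]=-14
halt.

-14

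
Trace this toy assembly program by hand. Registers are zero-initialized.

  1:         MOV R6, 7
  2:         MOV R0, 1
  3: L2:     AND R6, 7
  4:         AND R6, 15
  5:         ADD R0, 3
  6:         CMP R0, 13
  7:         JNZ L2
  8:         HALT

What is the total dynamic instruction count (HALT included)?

23

MOV R6, 7 → R6=7
MOV R0, 1 → R0=1
AND R6, 7 → R6=7&7=7
AND R6, 15 → R6=7&15=7
ADD R0, 3 → R0=1+3=4
CMP R0, 13  (cmp 4,13)
JNZ L2: taken
AND R6, 7 → R6=7&7=7
AND R6, 15 → R6=7&15=7
ADD R0, 3 → R0=4+3=7
CMP R0, 13  (cmp 7,13)
JNZ L2: taken
AND R6, 7 → R6=7&7=7
AND R6, 15 → R6=7&15=7
ADD R0, 3 → R0=7+3=10
CMP R0, 13  (cmp 10,13)
JNZ L2: taken
AND R6, 7 → R6=7&7=7
AND R6, 15 → R6=7&15=7
ADD R0, 3 → R0=10+3=13
CMP R0, 13  (cmp 13,13)
JNZ L2: not taken
halt.
Total executed instructions: 23.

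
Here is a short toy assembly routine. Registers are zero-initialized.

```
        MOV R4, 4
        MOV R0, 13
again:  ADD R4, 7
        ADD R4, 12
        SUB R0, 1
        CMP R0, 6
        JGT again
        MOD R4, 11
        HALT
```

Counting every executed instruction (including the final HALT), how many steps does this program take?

MOV R4, 4 → R4=4
MOV R0, 13 → R0=13
ADD R4, 7 → R4=4+7=11
ADD R4, 12 → R4=11+12=23
SUB R0, 1 → R0=13-1=12
CMP R0, 6  (cmp 12,6)
JGT again: taken
ADD R4, 7 → R4=23+7=30
ADD R4, 12 → R4=30+12=42
SUB R0, 1 → R0=12-1=11
CMP R0, 6  (cmp 11,6)
JGT again: taken
ADD R4, 7 → R4=42+7=49
ADD R4, 12 → R4=49+12=61
SUB R0, 1 → R0=11-1=10
CMP R0, 6  (cmp 10,6)
JGT again: taken
ADD R4, 7 → R4=61+7=68
ADD R4, 12 → R4=68+12=80
SUB R0, 1 → R0=10-1=9
CMP R0, 6  (cmp 9,6)
JGT again: taken
ADD R4, 7 → R4=80+7=87
ADD R4, 12 → R4=87+12=99
SUB R0, 1 → R0=9-1=8
CMP R0, 6  (cmp 8,6)
JGT again: taken
ADD R4, 7 → R4=99+7=106
ADD R4, 12 → R4=106+12=118
SUB R0, 1 → R0=8-1=7
CMP R0, 6  (cmp 7,6)
JGT again: taken
ADD R4, 7 → R4=118+7=125
ADD R4, 12 → R4=125+12=137
SUB R0, 1 → R0=7-1=6
CMP R0, 6  (cmp 6,6)
JGT again: not taken
MOD R4, 11 → R4=137%11=5
halt.
Total executed instructions: 39.

39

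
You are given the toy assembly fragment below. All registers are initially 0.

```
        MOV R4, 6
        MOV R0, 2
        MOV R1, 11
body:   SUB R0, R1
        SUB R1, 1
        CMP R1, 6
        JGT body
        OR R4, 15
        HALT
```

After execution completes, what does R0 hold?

after MOV R4, 6: R4=6
after MOV R0, 2: R0=2
after MOV R1, 11: R1=11
after SUB R0, R1: R0=2-11=-9
after SUB R1, 1: R1=11-1=10
CMP R1, 6  (cmp 10,6)
JGT body: taken
after SUB R0, R1: R0=(-9)-10=-19
after SUB R1, 1: R1=10-1=9
CMP R1, 6  (cmp 9,6)
JGT body: taken
after SUB R0, R1: R0=(-19)-9=-28
after SUB R1, 1: R1=9-1=8
CMP R1, 6  (cmp 8,6)
JGT body: taken
after SUB R0, R1: R0=(-28)-8=-36
after SUB R1, 1: R1=8-1=7
CMP R1, 6  (cmp 7,6)
JGT body: taken
after SUB R0, R1: R0=(-36)-7=-43
after SUB R1, 1: R1=7-1=6
CMP R1, 6  (cmp 6,6)
JGT body: not taken
after OR R4, 15: R4=6|15=15
halt.

-43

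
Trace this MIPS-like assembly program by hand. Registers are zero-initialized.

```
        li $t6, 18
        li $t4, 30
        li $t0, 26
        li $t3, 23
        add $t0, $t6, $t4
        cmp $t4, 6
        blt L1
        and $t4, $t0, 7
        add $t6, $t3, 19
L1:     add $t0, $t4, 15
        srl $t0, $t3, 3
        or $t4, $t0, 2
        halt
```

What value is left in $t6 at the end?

li $t6, 18 → $t6=18
li $t4, 30 → $t4=30
li $t0, 26 → $t0=26
li $t3, 23 → $t3=23
add $t0, $t6, $t4 → $t0=18+30=48
cmp $t4, 6  (cmp 30,6)
blt L1: not taken
and $t4, $t0, 7 → $t4=48&7=0
add $t6, $t3, 19 → $t6=23+19=42
add $t0, $t4, 15 → $t0=0+15=15
srl $t0, $t3, 3 → $t0=23>>3=2
or $t4, $t0, 2 → $t4=2|2=2
halt.

42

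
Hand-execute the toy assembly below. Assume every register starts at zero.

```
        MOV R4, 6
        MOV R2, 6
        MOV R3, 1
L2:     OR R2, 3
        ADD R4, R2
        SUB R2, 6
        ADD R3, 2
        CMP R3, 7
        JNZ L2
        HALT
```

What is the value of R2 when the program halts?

-7

MOV R4, 6 → R4=6
MOV R2, 6 → R2=6
MOV R3, 1 → R3=1
OR R2, 3 → R2=6|3=7
ADD R4, R2 → R4=6+7=13
SUB R2, 6 → R2=7-6=1
ADD R3, 2 → R3=1+2=3
CMP R3, 7  (cmp 3,7)
JNZ L2: taken
OR R2, 3 → R2=1|3=3
ADD R4, R2 → R4=13+3=16
SUB R2, 6 → R2=3-6=-3
ADD R3, 2 → R3=3+2=5
CMP R3, 7  (cmp 5,7)
JNZ L2: taken
OR R2, 3 → R2=(-3)|3=-1
ADD R4, R2 → R4=16+(-1)=15
SUB R2, 6 → R2=(-1)-6=-7
ADD R3, 2 → R3=5+2=7
CMP R3, 7  (cmp 7,7)
JNZ L2: not taken
halt.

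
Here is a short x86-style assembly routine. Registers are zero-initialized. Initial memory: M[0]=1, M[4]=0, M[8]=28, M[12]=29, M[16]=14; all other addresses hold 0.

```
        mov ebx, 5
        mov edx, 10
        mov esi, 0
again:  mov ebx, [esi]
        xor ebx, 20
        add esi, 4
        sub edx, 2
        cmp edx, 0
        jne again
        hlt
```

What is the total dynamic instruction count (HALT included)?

34

mov ebx, 5 → ebx=5
mov edx, 10 → edx=10
mov esi, 0 → esi=0
mov ebx, [esi] → ebx=M[0]=1
xor ebx, 20 → ebx=1^20=21
add esi, 4 → esi=0+4=4
sub edx, 2 → edx=10-2=8
cmp edx, 0  (cmp 8,0)
jne again: taken
mov ebx, [esi] → ebx=M[4]=0
xor ebx, 20 → ebx=0^20=20
add esi, 4 → esi=4+4=8
sub edx, 2 → edx=8-2=6
cmp edx, 0  (cmp 6,0)
jne again: taken
mov ebx, [esi] → ebx=M[8]=28
xor ebx, 20 → ebx=28^20=8
add esi, 4 → esi=8+4=12
sub edx, 2 → edx=6-2=4
cmp edx, 0  (cmp 4,0)
jne again: taken
mov ebx, [esi] → ebx=M[12]=29
xor ebx, 20 → ebx=29^20=9
add esi, 4 → esi=12+4=16
sub edx, 2 → edx=4-2=2
cmp edx, 0  (cmp 2,0)
jne again: taken
mov ebx, [esi] → ebx=M[16]=14
xor ebx, 20 → ebx=14^20=26
add esi, 4 → esi=16+4=20
sub edx, 2 → edx=2-2=0
cmp edx, 0  (cmp 0,0)
jne again: not taken
halt.
Total executed instructions: 34.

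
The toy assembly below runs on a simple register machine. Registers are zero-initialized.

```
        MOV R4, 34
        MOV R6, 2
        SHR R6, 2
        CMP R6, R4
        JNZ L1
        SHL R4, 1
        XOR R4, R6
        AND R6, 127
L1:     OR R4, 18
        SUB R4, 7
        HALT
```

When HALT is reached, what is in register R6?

MOV R4, 34 → R4=34
MOV R6, 2 → R6=2
SHR R6, 2 → R6=2>>2=0
CMP R6, R4  (cmp 0,34)
JNZ L1: taken
OR R4, 18 → R4=34|18=50
SUB R4, 7 → R4=50-7=43
halt.

0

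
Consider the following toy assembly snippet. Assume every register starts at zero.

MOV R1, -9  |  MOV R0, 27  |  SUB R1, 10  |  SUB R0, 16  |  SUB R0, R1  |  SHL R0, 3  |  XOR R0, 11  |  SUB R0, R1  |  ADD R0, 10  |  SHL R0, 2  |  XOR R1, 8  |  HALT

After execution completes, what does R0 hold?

after MOV R1, -9: R1=-9
after MOV R0, 27: R0=27
after SUB R1, 10: R1=(-9)-10=-19
after SUB R0, 16: R0=27-16=11
after SUB R0, R1: R0=11-(-19)=30
after SHL R0, 3: R0=30<<3=240
after XOR R0, 11: R0=240^11=251
after SUB R0, R1: R0=251-(-19)=270
after ADD R0, 10: R0=270+10=280
after SHL R0, 2: R0=280<<2=1120
after XOR R1, 8: R1=(-19)^8=-27
halt.

1120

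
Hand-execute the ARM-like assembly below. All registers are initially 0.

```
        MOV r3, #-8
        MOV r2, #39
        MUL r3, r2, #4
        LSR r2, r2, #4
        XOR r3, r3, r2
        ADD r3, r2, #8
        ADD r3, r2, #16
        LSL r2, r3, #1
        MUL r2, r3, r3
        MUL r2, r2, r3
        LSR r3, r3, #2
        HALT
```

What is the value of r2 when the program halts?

MOV r3, #-8 → r3=-8
MOV r2, #39 → r2=39
MUL r3, r2, #4 → r3=39*4=156
LSR r2, r2, #4 → r2=39>>4=2
XOR r3, r3, r2 → r3=156^2=158
ADD r3, r2, #8 → r3=2+8=10
ADD r3, r2, #16 → r3=2+16=18
LSL r2, r3, #1 → r2=18<<1=36
MUL r2, r3, r3 → r2=18*18=324
MUL r2, r2, r3 → r2=324*18=5832
LSR r3, r3, #2 → r3=18>>2=4
halt.

5832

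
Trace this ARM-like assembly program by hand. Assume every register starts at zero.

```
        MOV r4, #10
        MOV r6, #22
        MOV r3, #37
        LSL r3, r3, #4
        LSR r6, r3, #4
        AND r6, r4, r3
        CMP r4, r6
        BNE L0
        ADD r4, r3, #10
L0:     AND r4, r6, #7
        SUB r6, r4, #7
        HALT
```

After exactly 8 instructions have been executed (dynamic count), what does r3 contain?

MOV r4, #10 → r4=10
MOV r6, #22 → r6=22
MOV r3, #37 → r3=37
LSL r3, r3, #4 → r3=37<<4=592
LSR r6, r3, #4 → r6=592>>4=37
AND r6, r4, r3 → r6=10&592=0
CMP r4, r6  (cmp 10,0)
BNE L0: taken
After step 8: r3 = 592.

592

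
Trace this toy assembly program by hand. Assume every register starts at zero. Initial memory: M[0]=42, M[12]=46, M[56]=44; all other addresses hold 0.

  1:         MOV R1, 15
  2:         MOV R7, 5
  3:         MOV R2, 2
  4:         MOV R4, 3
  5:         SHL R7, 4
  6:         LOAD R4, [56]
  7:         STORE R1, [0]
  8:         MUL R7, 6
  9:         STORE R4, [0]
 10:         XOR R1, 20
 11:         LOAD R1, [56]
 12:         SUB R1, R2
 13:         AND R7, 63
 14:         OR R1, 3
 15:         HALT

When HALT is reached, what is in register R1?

R1=15
R7=5
R2=2
R4=3
R7=5<<4=80
R4=M[56]=44
STORE R1, [0] → M[0]=15
R7=80*6=480
STORE R4, [0] → M[0]=44
R1=15^20=27
R1=M[56]=44
R1=44-2=42
R7=480&63=32
R1=42|3=43
halt.

43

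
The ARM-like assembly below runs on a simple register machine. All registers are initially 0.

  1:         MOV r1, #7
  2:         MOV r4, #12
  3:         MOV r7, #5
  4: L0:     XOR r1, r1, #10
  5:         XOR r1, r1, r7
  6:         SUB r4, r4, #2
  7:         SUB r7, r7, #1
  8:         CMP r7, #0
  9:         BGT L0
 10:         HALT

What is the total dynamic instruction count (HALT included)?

34

r1=7
r4=12
r7=5
r1=7^10=13
r1=13^5=8
r4=12-2=10
r7=5-1=4
CMP r7, #0  (cmp 4,0)
BGT L0: taken
r1=8^10=2
r1=2^4=6
r4=10-2=8
r7=4-1=3
CMP r7, #0  (cmp 3,0)
BGT L0: taken
r1=6^10=12
r1=12^3=15
r4=8-2=6
r7=3-1=2
CMP r7, #0  (cmp 2,0)
BGT L0: taken
r1=15^10=5
r1=5^2=7
r4=6-2=4
r7=2-1=1
CMP r7, #0  (cmp 1,0)
BGT L0: taken
r1=7^10=13
r1=13^1=12
r4=4-2=2
r7=1-1=0
CMP r7, #0  (cmp 0,0)
BGT L0: not taken
halt.
Total executed instructions: 34.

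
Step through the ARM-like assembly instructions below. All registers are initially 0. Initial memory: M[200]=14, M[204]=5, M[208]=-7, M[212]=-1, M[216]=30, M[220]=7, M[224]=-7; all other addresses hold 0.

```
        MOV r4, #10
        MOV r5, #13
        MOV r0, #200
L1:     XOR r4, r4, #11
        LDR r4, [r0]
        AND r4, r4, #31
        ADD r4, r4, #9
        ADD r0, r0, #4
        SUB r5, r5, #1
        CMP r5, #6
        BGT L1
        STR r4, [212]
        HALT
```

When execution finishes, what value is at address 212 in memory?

MOV r4, #10 → r4=10
MOV r5, #13 → r5=13
MOV r0, #200 → r0=200
XOR r4, r4, #11 → r4=10^11=1
LDR r4, [r0] → r4=M[200]=14
AND r4, r4, #31 → r4=14&31=14
ADD r4, r4, #9 → r4=14+9=23
ADD r0, r0, #4 → r0=200+4=204
SUB r5, r5, #1 → r5=13-1=12
CMP r5, #6  (cmp 12,6)
BGT L1: taken
XOR r4, r4, #11 → r4=23^11=28
LDR r4, [r0] → r4=M[204]=5
AND r4, r4, #31 → r4=5&31=5
ADD r4, r4, #9 → r4=5+9=14
ADD r0, r0, #4 → r0=204+4=208
SUB r5, r5, #1 → r5=12-1=11
CMP r5, #6  (cmp 11,6)
BGT L1: taken
XOR r4, r4, #11 → r4=14^11=5
LDR r4, [r0] → r4=M[208]=-7
AND r4, r4, #31 → r4=(-7)&31=25
ADD r4, r4, #9 → r4=25+9=34
ADD r0, r0, #4 → r0=208+4=212
SUB r5, r5, #1 → r5=11-1=10
CMP r5, #6  (cmp 10,6)
BGT L1: taken
XOR r4, r4, #11 → r4=34^11=41
LDR r4, [r0] → r4=M[212]=-1
AND r4, r4, #31 → r4=(-1)&31=31
ADD r4, r4, #9 → r4=31+9=40
ADD r0, r0, #4 → r0=212+4=216
SUB r5, r5, #1 → r5=10-1=9
CMP r5, #6  (cmp 9,6)
BGT L1: taken
XOR r4, r4, #11 → r4=40^11=35
LDR r4, [r0] → r4=M[216]=30
AND r4, r4, #31 → r4=30&31=30
ADD r4, r4, #9 → r4=30+9=39
ADD r0, r0, #4 → r0=216+4=220
SUB r5, r5, #1 → r5=9-1=8
CMP r5, #6  (cmp 8,6)
BGT L1: taken
XOR r4, r4, #11 → r4=39^11=44
LDR r4, [r0] → r4=M[220]=7
AND r4, r4, #31 → r4=7&31=7
ADD r4, r4, #9 → r4=7+9=16
ADD r0, r0, #4 → r0=220+4=224
SUB r5, r5, #1 → r5=8-1=7
CMP r5, #6  (cmp 7,6)
BGT L1: taken
XOR r4, r4, #11 → r4=16^11=27
LDR r4, [r0] → r4=M[224]=-7
AND r4, r4, #31 → r4=(-7)&31=25
ADD r4, r4, #9 → r4=25+9=34
ADD r0, r0, #4 → r0=224+4=228
SUB r5, r5, #1 → r5=7-1=6
CMP r5, #6  (cmp 6,6)
BGT L1: not taken
STR r4, [212] → M[212]=34
halt.

34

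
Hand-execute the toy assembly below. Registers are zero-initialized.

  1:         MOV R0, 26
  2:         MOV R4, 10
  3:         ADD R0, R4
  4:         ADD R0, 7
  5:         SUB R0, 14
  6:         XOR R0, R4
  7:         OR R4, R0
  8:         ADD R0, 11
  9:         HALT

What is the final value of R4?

31

after MOV R0, 26: R0=26
after MOV R4, 10: R4=10
after ADD R0, R4: R0=26+10=36
after ADD R0, 7: R0=36+7=43
after SUB R0, 14: R0=43-14=29
after XOR R0, R4: R0=29^10=23
after OR R4, R0: R4=10|23=31
after ADD R0, 11: R0=23+11=34
halt.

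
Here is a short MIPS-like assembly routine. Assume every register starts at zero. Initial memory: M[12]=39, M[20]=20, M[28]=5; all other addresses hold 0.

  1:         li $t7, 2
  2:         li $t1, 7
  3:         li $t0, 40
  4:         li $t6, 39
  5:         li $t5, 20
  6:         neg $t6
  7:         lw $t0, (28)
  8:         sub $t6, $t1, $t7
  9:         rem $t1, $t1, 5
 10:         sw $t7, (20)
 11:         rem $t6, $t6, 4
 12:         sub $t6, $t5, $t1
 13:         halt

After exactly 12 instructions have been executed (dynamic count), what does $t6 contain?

18

$t7=2
$t1=7
$t0=40
$t6=39
$t5=20
$t6=-(39)=-39
$t0=M[28]=5
$t6=7-2=5
$t1=7%5=2
sw $t7, (20) → M[20]=2
$t6=5%4=1
$t6=20-2=18
After step 12: $t6 = 18.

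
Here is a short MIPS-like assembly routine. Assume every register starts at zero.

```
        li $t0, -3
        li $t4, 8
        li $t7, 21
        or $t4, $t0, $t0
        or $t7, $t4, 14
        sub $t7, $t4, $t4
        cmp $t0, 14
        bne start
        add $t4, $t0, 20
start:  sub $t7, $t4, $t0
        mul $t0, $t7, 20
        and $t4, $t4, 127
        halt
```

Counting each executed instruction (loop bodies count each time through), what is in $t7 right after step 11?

0

after li $t0, -3: $t0=-3
after li $t4, 8: $t4=8
after li $t7, 21: $t7=21
after or $t4, $t0, $t0: $t4=(-3)|(-3)=-3
after or $t7, $t4, 14: $t7=(-3)|14=-1
after sub $t7, $t4, $t4: $t7=(-3)-(-3)=0
cmp $t0, 14  (cmp -3,14)
bne start: taken
after sub $t7, $t4, $t0: $t7=(-3)-(-3)=0
after mul $t0, $t7, 20: $t0=0*20=0
after and $t4, $t4, 127: $t4=(-3)&127=125
After step 11: $t7 = 0.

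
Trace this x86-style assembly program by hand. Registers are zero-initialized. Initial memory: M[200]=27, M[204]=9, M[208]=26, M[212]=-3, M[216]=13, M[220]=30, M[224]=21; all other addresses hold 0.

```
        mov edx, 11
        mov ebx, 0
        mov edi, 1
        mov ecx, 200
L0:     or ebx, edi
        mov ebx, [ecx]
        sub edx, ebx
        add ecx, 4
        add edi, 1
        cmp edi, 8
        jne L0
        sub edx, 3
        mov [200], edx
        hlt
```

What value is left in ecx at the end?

edx=11
ebx=0
edi=1
ecx=200
ebx=0|1=1
ebx=M[200]=27
edx=11-27=-16
ecx=200+4=204
edi=1+1=2
cmp edi, 8  (cmp 2,8)
jne L0: taken
ebx=27|2=27
ebx=M[204]=9
edx=(-16)-9=-25
ecx=204+4=208
edi=2+1=3
cmp edi, 8  (cmp 3,8)
jne L0: taken
ebx=9|3=11
ebx=M[208]=26
edx=(-25)-26=-51
ecx=208+4=212
edi=3+1=4
cmp edi, 8  (cmp 4,8)
jne L0: taken
ebx=26|4=30
ebx=M[212]=-3
edx=(-51)-(-3)=-48
ecx=212+4=216
edi=4+1=5
cmp edi, 8  (cmp 5,8)
jne L0: taken
ebx=(-3)|5=-3
ebx=M[216]=13
edx=(-48)-13=-61
ecx=216+4=220
edi=5+1=6
cmp edi, 8  (cmp 6,8)
jne L0: taken
ebx=13|6=15
ebx=M[220]=30
edx=(-61)-30=-91
ecx=220+4=224
edi=6+1=7
cmp edi, 8  (cmp 7,8)
jne L0: taken
ebx=30|7=31
ebx=M[224]=21
edx=(-91)-21=-112
ecx=224+4=228
edi=7+1=8
cmp edi, 8  (cmp 8,8)
jne L0: not taken
edx=(-112)-3=-115
mov [200], edx → M[200]=-115
halt.

228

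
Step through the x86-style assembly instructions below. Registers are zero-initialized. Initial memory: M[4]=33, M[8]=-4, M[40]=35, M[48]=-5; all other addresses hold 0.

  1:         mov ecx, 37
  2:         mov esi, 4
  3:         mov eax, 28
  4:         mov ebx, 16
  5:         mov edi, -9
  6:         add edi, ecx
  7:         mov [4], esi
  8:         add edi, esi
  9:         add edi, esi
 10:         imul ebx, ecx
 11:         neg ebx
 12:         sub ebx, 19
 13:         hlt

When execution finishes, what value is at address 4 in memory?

after mov ecx, 37: ecx=37
after mov esi, 4: esi=4
after mov eax, 28: eax=28
after mov ebx, 16: ebx=16
after mov edi, -9: edi=-9
after add edi, ecx: edi=(-9)+37=28
mov [4], esi → M[4]=4
after add edi, esi: edi=28+4=32
after add edi, esi: edi=32+4=36
after imul ebx, ecx: ebx=16*37=592
after neg ebx: ebx=-(592)=-592
after sub ebx, 19: ebx=(-592)-19=-611
halt.

4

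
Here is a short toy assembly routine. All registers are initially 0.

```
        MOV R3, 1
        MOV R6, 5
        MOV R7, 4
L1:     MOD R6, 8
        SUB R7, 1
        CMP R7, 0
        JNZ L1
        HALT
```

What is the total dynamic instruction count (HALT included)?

R3=1
R6=5
R7=4
R6=5%8=5
R7=4-1=3
CMP R7, 0  (cmp 3,0)
JNZ L1: taken
R6=5%8=5
R7=3-1=2
CMP R7, 0  (cmp 2,0)
JNZ L1: taken
R6=5%8=5
R7=2-1=1
CMP R7, 0  (cmp 1,0)
JNZ L1: taken
R6=5%8=5
R7=1-1=0
CMP R7, 0  (cmp 0,0)
JNZ L1: not taken
halt.
Total executed instructions: 20.

20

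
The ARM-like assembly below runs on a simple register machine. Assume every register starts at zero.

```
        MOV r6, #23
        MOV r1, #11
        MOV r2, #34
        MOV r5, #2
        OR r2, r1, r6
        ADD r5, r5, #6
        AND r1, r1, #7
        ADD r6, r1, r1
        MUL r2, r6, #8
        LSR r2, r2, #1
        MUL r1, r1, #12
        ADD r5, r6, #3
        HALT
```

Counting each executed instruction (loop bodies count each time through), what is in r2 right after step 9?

48

MOV r6, #23 → r6=23
MOV r1, #11 → r1=11
MOV r2, #34 → r2=34
MOV r5, #2 → r5=2
OR r2, r1, r6 → r2=11|23=31
ADD r5, r5, #6 → r5=2+6=8
AND r1, r1, #7 → r1=11&7=3
ADD r6, r1, r1 → r6=3+3=6
MUL r2, r6, #8 → r2=6*8=48
After step 9: r2 = 48.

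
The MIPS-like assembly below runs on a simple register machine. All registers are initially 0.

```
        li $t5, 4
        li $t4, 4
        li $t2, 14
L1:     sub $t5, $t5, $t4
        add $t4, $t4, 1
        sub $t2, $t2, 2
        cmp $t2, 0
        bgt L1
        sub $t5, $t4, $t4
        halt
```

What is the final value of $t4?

li $t5, 4 → $t5=4
li $t4, 4 → $t4=4
li $t2, 14 → $t2=14
sub $t5, $t5, $t4 → $t5=4-4=0
add $t4, $t4, 1 → $t4=4+1=5
sub $t2, $t2, 2 → $t2=14-2=12
cmp $t2, 0  (cmp 12,0)
bgt L1: taken
sub $t5, $t5, $t4 → $t5=0-5=-5
add $t4, $t4, 1 → $t4=5+1=6
sub $t2, $t2, 2 → $t2=12-2=10
cmp $t2, 0  (cmp 10,0)
bgt L1: taken
sub $t5, $t5, $t4 → $t5=(-5)-6=-11
add $t4, $t4, 1 → $t4=6+1=7
sub $t2, $t2, 2 → $t2=10-2=8
cmp $t2, 0  (cmp 8,0)
bgt L1: taken
sub $t5, $t5, $t4 → $t5=(-11)-7=-18
add $t4, $t4, 1 → $t4=7+1=8
sub $t2, $t2, 2 → $t2=8-2=6
cmp $t2, 0  (cmp 6,0)
bgt L1: taken
sub $t5, $t5, $t4 → $t5=(-18)-8=-26
add $t4, $t4, 1 → $t4=8+1=9
sub $t2, $t2, 2 → $t2=6-2=4
cmp $t2, 0  (cmp 4,0)
bgt L1: taken
sub $t5, $t5, $t4 → $t5=(-26)-9=-35
add $t4, $t4, 1 → $t4=9+1=10
sub $t2, $t2, 2 → $t2=4-2=2
cmp $t2, 0  (cmp 2,0)
bgt L1: taken
sub $t5, $t5, $t4 → $t5=(-35)-10=-45
add $t4, $t4, 1 → $t4=10+1=11
sub $t2, $t2, 2 → $t2=2-2=0
cmp $t2, 0  (cmp 0,0)
bgt L1: not taken
sub $t5, $t4, $t4 → $t5=11-11=0
halt.

11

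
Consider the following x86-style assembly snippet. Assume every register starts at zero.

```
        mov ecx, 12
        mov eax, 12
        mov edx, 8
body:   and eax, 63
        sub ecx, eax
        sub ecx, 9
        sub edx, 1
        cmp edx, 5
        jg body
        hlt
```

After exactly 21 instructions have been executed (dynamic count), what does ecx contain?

-51

mov ecx, 12 → ecx=12
mov eax, 12 → eax=12
mov edx, 8 → edx=8
and eax, 63 → eax=12&63=12
sub ecx, eax → ecx=12-12=0
sub ecx, 9 → ecx=0-9=-9
sub edx, 1 → edx=8-1=7
cmp edx, 5  (cmp 7,5)
jg body: taken
and eax, 63 → eax=12&63=12
sub ecx, eax → ecx=(-9)-12=-21
sub ecx, 9 → ecx=(-21)-9=-30
sub edx, 1 → edx=7-1=6
cmp edx, 5  (cmp 6,5)
jg body: taken
and eax, 63 → eax=12&63=12
sub ecx, eax → ecx=(-30)-12=-42
sub ecx, 9 → ecx=(-42)-9=-51
sub edx, 1 → edx=6-1=5
cmp edx, 5  (cmp 5,5)
jg body: not taken
After step 21: ecx = -51.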